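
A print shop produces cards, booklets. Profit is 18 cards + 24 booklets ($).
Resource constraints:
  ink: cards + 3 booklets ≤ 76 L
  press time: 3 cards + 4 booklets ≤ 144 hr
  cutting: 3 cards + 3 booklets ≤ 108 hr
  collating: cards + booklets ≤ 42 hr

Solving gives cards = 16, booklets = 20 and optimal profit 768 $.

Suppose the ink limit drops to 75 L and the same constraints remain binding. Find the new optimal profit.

Check each constraint at x*: ink 76/76 (tight); press time 128/144 (slack 16); cutting 108/108 (tight); collating 36/42 (slack 6).
Slack constraints have shadow price 0 (complementary slackness).
Dual feasibility on the basic columns requires 1·y_ink + 3·y_cutting = 18, 3·y_ink + 3·y_cutting = 24.
Solving: y_ink = 3, y_cutting = 5.
Δz = y_ink·Δb = 3 × (-1) = -3, so new z* = 768 − 3 = 765.

765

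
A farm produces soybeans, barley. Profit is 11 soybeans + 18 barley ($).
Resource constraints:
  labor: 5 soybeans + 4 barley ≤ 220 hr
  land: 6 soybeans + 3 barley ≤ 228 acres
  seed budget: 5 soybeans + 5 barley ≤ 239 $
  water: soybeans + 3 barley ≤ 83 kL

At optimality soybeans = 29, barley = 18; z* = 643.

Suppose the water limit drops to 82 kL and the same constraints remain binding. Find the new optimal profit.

638

At the optimum: labor uses 217 of 220 (slack = 3); land uses 228 of 228 (binding); seed budget uses 235 of 239 (slack = 4); water uses 83 of 83 (binding).
By complementary slackness, y = 0 for the non-binding constraints.
From A_Bᵀ y = c: 6·y_land + 1·y_water = 11; 3·y_land + 3·y_water = 18.
→ y_land = 1 and y_water = 5.
Δz = y_water·Δb = 5 × (-1) = -5, so new z* = 643 − 5 = 638.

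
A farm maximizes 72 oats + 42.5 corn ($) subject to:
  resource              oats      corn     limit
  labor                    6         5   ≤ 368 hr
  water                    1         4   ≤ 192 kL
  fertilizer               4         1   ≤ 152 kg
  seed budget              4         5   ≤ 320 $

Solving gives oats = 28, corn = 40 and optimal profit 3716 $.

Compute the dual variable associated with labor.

7

Check each constraint at x*: labor 368/368 (tight); water 188/192 (slack 4); fertilizer 152/152 (tight); seed budget 312/320 (slack 8).
By complementary slackness, y = 0 for the non-binding constraints.
The binding rows give the dual system: 6·y_labor + 4·y_fertilizer = 72 and 5·y_labor + 1·y_fertilizer = 42.5.
Solving: y_labor = 7, y_fertilizer = 7.5.
Shadow price of labor = 7.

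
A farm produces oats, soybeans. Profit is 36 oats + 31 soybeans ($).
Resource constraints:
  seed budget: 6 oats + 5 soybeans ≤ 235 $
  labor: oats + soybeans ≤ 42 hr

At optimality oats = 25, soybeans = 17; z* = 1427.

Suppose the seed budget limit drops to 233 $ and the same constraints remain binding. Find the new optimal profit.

1417

Both seed budget and labor are binding at x*.
From A_Bᵀ y = c: 6·y_seed budget + 1·y_labor = 36; 5·y_seed budget + 1·y_labor = 31.
Solving: y_seed budget = 5, y_labor = 6.
Δz = y_seed budget·Δb = 5 × (-2) = -10, so new z* = 1427 − 10 = 1417.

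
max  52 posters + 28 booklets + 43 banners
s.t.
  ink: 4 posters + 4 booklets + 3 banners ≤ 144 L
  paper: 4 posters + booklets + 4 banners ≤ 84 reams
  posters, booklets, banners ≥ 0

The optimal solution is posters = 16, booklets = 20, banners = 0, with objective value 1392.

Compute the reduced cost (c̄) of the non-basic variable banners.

Check each constraint at x*: ink 144/144 (tight); paper 84/84 (tight).
From A_Bᵀ y = c: 4·y_ink + 4·y_paper = 52; 4·y_ink + 1·y_paper = 28.
Solving: y_ink = 5, y_paper = 8.
Reduced cost of banners: c₃ − yᵀa₃ = 43 − (5·3 + 8·4) = 43 − 47 = -4.

-4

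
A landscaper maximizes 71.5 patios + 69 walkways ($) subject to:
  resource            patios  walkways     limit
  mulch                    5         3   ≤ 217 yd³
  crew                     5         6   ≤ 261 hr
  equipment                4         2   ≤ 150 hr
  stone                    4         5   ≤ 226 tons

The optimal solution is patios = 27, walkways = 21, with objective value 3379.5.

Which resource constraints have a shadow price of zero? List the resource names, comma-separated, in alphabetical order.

mulch: 198/217 (slack 19)
crew: 261/261 (binding)
equipment: 150/150 (binding)
stone: 213/226 (slack 13)
By complementary slackness, a constraint with positive slack has shadow price 0 → mulch, stone.

mulch, stone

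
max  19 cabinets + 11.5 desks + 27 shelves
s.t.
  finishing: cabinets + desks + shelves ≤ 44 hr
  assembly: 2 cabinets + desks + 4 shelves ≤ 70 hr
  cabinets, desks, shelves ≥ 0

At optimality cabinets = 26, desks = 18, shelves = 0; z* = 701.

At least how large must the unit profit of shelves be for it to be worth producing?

34

Check each constraint at x*: finishing 44/44 (tight); assembly 70/70 (tight).
Dual feasibility on the basic columns requires 1·y_finishing + 2·y_assembly = 19, 1·y_finishing + 1·y_assembly = 11.5.
This yields shadow prices y_finishing = 4, y_assembly = 7.5.
shelves enters the basis when its profit ≥ yᵀa₃ = 4·1 + 7.5·4 = 34.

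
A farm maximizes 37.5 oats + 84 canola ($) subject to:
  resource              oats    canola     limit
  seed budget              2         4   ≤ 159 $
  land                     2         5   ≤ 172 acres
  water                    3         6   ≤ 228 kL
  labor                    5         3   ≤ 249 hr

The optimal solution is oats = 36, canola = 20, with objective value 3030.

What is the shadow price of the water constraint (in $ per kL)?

At the optimum: seed budget uses 152 of 159 (slack = 7); land uses 172 of 172 (binding); water uses 228 of 228 (binding); labor uses 240 of 249 (slack = 9).
Since seed budget, labor are not tight, their duals are 0.
From A_Bᵀ y = c: 2·y_land + 3·y_water = 37.5; 5·y_land + 6·y_water = 84.
Solving: y_land = 9, y_water = 6.5.
Shadow price of water = 6.5.

6.5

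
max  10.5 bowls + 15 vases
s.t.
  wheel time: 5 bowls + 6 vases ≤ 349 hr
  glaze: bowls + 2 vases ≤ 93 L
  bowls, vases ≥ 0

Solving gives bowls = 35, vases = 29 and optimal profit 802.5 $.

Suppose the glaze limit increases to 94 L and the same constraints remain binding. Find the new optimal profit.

Check each constraint at x*: wheel time 349/349 (tight); glaze 93/93 (tight).
Dual feasibility on the basic columns requires 5·y_wheel time + 1·y_glaze = 10.5, 6·y_wheel time + 2·y_glaze = 15.
→ y_wheel time = 1.5 and y_glaze = 3.
Δz = y_glaze·Δb = 3 × (1) = 3, so new z* = 802.5 + 3 = 805.5.

805.5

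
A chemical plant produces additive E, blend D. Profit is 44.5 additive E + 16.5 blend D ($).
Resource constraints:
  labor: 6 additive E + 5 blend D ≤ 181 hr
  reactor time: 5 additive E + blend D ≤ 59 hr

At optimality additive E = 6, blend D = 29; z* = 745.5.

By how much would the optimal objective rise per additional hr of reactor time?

6.5

At the optimum: labor uses 181 of 181 (binding); reactor time uses 59 of 59 (binding).
The binding rows give the dual system: 6·y_labor + 5·y_reactor time = 44.5 and 5·y_labor + 1·y_reactor time = 16.5.
Solving: y_labor = 2, y_reactor time = 6.5.
Shadow price of reactor time = 6.5.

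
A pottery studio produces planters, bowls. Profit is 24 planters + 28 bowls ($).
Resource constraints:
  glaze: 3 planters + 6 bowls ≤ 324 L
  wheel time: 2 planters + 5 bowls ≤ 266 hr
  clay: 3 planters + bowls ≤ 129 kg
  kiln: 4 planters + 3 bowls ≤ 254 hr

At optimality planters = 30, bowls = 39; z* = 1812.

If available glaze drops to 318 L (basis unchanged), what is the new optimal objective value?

Binding: glaze and clay. Non-binding: wheel time (11 unused), kiln (17 unused).
By complementary slackness, y = 0 for the non-binding constraints.
From A_Bᵀ y = c: 3·y_glaze + 3·y_clay = 24; 6·y_glaze + 1·y_clay = 28.
Solving: y_glaze = 4, y_clay = 4.
Δz = y_glaze·Δb = 4 × (-6) = -24, so new z* = 1812 − 24 = 1788.

1788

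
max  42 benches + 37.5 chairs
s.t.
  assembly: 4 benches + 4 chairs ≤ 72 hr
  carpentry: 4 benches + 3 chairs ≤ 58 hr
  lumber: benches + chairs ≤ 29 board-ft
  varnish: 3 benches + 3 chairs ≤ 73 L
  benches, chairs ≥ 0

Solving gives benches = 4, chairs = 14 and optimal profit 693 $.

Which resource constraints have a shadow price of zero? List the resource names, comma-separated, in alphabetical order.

lumber, varnish

assembly: 72/72 (binding)
carpentry: 58/58 (binding)
lumber: 18/29 (slack 11)
varnish: 54/73 (slack 19)
By complementary slackness, a constraint with positive slack has shadow price 0 → lumber, varnish.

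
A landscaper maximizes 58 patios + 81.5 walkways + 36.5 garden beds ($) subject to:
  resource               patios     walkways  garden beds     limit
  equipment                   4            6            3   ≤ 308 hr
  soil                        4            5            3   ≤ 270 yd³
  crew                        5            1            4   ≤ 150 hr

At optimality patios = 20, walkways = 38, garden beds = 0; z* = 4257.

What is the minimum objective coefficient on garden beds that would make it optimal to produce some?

Binding: equipment and soil. Non-binding: crew (12 unused).
Since crew is not tight, its dual is 0.
From A_Bᵀ y = c: 4·y_equipment + 4·y_soil = 58; 6·y_equipment + 5·y_soil = 81.5.
→ y_equipment = 9 and y_soil = 5.5.
garden beds enters the basis when its profit ≥ yᵀa₃ = 9·3 + 5.5·3 = 43.5.

43.5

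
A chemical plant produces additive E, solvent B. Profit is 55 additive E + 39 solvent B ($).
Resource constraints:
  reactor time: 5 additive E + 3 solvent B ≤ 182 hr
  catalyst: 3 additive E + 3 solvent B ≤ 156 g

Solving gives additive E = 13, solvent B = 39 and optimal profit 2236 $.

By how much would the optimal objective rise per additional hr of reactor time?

Check each constraint at x*: reactor time 182/182 (tight); catalyst 156/156 (tight).
Dual feasibility on the basic columns requires 5·y_reactor time + 3·y_catalyst = 55, 3·y_reactor time + 3·y_catalyst = 39.
→ y_reactor time = 8 and y_catalyst = 5.
Shadow price of reactor time = 8.

8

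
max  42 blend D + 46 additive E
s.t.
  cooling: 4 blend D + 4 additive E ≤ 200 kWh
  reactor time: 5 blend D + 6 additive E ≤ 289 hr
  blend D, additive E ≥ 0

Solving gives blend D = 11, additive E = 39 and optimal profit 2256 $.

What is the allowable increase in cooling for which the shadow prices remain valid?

31.2

Binding constraints: cooling, reactor time. The basis is B = [[4,4],[5,6]] with det 4.
Per unit increase in cooling, x* moves by d = (1.5, -1.25).
The basis stays optimal until additive E reaches 0; allowable increase = 31.2 kWh.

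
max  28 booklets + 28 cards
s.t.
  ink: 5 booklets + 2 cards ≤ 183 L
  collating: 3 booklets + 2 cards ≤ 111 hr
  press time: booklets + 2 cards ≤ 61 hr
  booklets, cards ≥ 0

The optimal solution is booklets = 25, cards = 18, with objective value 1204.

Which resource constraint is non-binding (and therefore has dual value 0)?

ink: 161/183 (slack 22)
collating: 111/111 (binding)
press time: 61/61 (binding)
By complementary slackness, a constraint with positive slack has shadow price 0 → ink.

ink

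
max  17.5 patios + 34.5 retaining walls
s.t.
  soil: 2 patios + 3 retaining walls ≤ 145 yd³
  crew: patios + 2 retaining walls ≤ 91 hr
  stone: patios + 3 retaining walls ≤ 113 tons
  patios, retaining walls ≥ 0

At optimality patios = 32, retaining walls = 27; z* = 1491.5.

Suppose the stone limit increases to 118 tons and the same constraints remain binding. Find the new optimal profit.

1519

Check each constraint at x*: soil 145/145 (tight); crew 86/91 (slack 5); stone 113/113 (tight).
Since crew is not tight, its dual is 0.
From A_Bᵀ y = c: 2·y_soil + 1·y_stone = 17.5; 3·y_soil + 3·y_stone = 34.5.
Solving: y_soil = 6, y_stone = 5.5.
Δz = y_stone·Δb = 5.5 × (5) = 27.5, so new z* = 1491.5 + 27.5 = 1519.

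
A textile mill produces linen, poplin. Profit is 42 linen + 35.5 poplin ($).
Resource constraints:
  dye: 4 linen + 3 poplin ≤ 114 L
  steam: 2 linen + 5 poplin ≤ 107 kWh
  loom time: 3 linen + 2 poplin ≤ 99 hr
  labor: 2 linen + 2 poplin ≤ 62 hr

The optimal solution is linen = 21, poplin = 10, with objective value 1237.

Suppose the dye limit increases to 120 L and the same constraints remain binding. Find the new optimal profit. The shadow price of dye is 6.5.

1276

Δb = 6, so new z* = 1237 + (6.5)·(6) = 1237 + 39 = 1276.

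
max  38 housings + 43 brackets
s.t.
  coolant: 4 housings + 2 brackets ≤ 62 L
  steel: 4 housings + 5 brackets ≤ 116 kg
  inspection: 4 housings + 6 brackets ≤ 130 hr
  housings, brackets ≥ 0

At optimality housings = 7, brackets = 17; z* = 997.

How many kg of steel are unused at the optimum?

3

steel used = 4·7 + 5·17 = 113; slack = 116 − 113 = 3.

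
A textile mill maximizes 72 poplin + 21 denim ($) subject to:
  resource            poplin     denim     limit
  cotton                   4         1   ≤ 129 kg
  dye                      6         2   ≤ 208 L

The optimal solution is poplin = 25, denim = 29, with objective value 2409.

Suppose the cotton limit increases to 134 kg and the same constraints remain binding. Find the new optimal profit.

2454

Both cotton and dye are binding at x*.
The binding rows give the dual system: 4·y_cotton + 6·y_dye = 72 and 1·y_cotton + 2·y_dye = 21.
Solving: y_cotton = 9, y_dye = 6.
Δz = y_cotton·Δb = 9 × (5) = 45, so new z* = 2409 + 45 = 2454.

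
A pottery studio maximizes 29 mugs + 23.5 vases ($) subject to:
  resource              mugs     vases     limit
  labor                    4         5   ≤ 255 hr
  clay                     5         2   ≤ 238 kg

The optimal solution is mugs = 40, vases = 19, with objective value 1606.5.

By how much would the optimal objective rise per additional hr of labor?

Check each constraint at x*: labor 255/255 (tight); clay 238/238 (tight).
Dual feasibility on the basic columns requires 4·y_labor + 5·y_clay = 29, 5·y_labor + 2·y_clay = 23.5.
Solving: y_labor = 3.5, y_clay = 3.
Shadow price of labor = 3.5.

3.5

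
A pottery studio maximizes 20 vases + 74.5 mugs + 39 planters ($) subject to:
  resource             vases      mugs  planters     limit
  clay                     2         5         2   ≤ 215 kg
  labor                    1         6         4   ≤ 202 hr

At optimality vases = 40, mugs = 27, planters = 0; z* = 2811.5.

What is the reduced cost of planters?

At the optimum: clay uses 215 of 215 (binding); labor uses 202 of 202 (binding).
The binding rows give the dual system: 2·y_clay + 1·y_labor = 20 and 5·y_clay + 6·y_labor = 74.5.
→ y_clay = 6.5 and y_labor = 7.
Reduced cost of planters: c₃ − yᵀa₃ = 39 − (6.5·2 + 7·4) = 39 − 41 = -2.

-2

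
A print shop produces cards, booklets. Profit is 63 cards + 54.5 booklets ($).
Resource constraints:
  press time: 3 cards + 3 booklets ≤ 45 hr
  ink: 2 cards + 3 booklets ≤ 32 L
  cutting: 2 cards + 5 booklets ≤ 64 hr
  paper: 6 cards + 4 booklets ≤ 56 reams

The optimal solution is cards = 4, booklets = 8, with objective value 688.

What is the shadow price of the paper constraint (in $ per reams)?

Check each constraint at x*: press time 36/45 (slack 9); ink 32/32 (tight); cutting 48/64 (slack 16); paper 56/56 (tight).
Since press time, cutting are not tight, their duals are 0.
The binding rows give the dual system: 2·y_ink + 6·y_paper = 63 and 3·y_ink + 4·y_paper = 54.5.
This yields shadow prices y_ink = 7.5, y_paper = 8.
Shadow price of paper = 8.

8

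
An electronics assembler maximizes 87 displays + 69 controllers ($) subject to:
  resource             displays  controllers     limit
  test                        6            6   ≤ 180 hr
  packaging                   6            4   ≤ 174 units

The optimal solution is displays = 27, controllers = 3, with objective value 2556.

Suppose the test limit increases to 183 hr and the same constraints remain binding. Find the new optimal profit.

2572.5

Check each constraint at x*: test 180/180 (tight); packaging 174/174 (tight).
Dual feasibility on the basic columns requires 6·y_test + 6·y_packaging = 87, 6·y_test + 4·y_packaging = 69.
Solving: y_test = 5.5, y_packaging = 9.
Δz = y_test·Δb = 5.5 × (3) = 16.5, so new z* = 2556 + 16.5 = 2572.5.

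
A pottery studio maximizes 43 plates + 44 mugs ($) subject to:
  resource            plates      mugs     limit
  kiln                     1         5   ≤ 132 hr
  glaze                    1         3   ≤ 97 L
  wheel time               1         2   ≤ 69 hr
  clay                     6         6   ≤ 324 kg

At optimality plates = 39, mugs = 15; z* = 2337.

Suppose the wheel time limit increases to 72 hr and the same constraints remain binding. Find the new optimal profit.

At the optimum: kiln uses 114 of 132 (slack = 18); glaze uses 84 of 97 (slack = 13); wheel time uses 69 of 69 (binding); clay uses 324 of 324 (binding).
Slack constraints have shadow price 0 (complementary slackness).
The binding rows give the dual system: 1·y_wheel time + 6·y_clay = 43 and 2·y_wheel time + 6·y_clay = 44.
This yields shadow prices y_wheel time = 1, y_clay = 7.
Δz = y_wheel time·Δb = 1 × (3) = 3, so new z* = 2337 + 3 = 2340.

2340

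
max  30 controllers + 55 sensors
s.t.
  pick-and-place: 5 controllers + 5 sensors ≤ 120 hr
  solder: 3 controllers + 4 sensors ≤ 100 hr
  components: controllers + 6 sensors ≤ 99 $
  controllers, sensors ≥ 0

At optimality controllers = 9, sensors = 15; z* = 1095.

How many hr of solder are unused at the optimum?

solder used = 3·9 + 4·15 = 87; slack = 100 − 87 = 13.

13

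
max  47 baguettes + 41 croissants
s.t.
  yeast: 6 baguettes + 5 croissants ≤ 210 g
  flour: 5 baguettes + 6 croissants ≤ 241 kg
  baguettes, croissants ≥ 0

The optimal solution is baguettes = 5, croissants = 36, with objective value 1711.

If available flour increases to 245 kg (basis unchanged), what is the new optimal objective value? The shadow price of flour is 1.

1715

Δb = 4, so new z* = 1711 + (1)·(4) = 1711 + 4 = 1715.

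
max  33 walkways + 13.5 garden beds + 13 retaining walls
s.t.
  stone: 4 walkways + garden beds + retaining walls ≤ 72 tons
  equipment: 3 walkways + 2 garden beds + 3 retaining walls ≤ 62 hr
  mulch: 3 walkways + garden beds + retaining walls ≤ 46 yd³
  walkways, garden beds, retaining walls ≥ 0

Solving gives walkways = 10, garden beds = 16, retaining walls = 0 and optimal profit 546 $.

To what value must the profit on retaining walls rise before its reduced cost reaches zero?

Binding: equipment and mulch. Non-binding: stone (16 unused).
Slack constraints have shadow price 0 (complementary slackness).
The binding rows give the dual system: 3·y_equipment + 3·y_mulch = 33 and 2·y_equipment + 1·y_mulch = 13.5.
This yields shadow prices y_equipment = 2.5, y_mulch = 8.5.
retaining walls enters the basis when its profit ≥ yᵀa₃ = 2.5·3 + 8.5·1 = 16.

16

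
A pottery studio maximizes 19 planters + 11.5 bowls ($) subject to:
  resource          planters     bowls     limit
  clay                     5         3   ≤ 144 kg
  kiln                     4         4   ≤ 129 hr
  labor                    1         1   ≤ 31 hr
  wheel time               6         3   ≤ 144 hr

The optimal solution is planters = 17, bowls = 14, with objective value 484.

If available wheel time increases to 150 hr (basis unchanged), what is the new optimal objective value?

499

Binding: labor and wheel time. Non-binding: clay (17 unused), kiln (5 unused).
By complementary slackness, y = 0 for the non-binding constraints.
The binding rows give the dual system: 1·y_labor + 6·y_wheel time = 19 and 1·y_labor + 3·y_wheel time = 11.5.
→ y_labor = 4 and y_wheel time = 2.5.
Δz = y_wheel time·Δb = 2.5 × (6) = 15, so new z* = 484 + 15 = 499.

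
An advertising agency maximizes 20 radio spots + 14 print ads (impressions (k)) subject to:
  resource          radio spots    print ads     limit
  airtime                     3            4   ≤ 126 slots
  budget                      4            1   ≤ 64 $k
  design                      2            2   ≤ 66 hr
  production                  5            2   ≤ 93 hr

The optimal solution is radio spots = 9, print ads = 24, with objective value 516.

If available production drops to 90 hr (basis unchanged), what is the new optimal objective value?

510

Binding: design and production. Non-binding: airtime (3 unused), budget (4 unused).
By complementary slackness, y = 0 for the non-binding constraints.
Dual feasibility on the basic columns requires 2·y_design + 5·y_production = 20, 2·y_design + 2·y_production = 14.
→ y_design = 5 and y_production = 2.
Δz = y_production·Δb = 2 × (-3) = -6, so new z* = 516 − 6 = 510.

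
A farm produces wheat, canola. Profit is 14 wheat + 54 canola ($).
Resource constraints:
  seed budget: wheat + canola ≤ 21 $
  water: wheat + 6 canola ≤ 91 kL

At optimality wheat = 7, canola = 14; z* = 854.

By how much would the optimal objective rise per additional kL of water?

8

Both seed budget and water are binding at x*.
From A_Bᵀ y = c: 1·y_seed budget + 1·y_water = 14; 1·y_seed budget + 6·y_water = 54.
→ y_seed budget = 6 and y_water = 8.
Shadow price of water = 8.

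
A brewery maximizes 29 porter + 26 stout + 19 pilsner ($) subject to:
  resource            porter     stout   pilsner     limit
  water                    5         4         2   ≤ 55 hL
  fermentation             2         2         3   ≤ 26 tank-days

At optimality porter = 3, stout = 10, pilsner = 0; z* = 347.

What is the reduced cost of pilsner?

-8

Check each constraint at x*: water 55/55 (tight); fermentation 26/26 (tight).
From A_Bᵀ y = c: 5·y_water + 2·y_fermentation = 29; 4·y_water + 2·y_fermentation = 26.
Solving: y_water = 3, y_fermentation = 7.
Reduced cost of pilsner: c₃ − yᵀa₃ = 19 − (3·2 + 7·3) = 19 − 27 = -8.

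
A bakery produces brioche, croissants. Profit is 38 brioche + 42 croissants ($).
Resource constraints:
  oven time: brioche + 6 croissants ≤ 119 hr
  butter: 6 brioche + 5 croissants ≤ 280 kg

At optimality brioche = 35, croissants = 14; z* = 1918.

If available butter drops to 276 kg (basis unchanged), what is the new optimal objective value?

1894

At the optimum: oven time uses 119 of 119 (binding); butter uses 280 of 280 (binding).
The binding rows give the dual system: 1·y_oven time + 6·y_butter = 38 and 6·y_oven time + 5·y_butter = 42.
This yields shadow prices y_oven time = 2, y_butter = 6.
Δz = y_butter·Δb = 6 × (-4) = -24, so new z* = 1918 − 24 = 1894.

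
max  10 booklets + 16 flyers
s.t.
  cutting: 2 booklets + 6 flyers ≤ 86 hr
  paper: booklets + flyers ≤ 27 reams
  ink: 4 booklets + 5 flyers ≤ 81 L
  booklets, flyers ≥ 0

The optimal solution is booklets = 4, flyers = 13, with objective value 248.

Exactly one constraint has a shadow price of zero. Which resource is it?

cutting: 86/86 (binding)
paper: 17/27 (slack 10)
ink: 81/81 (binding)
By complementary slackness, a constraint with positive slack has shadow price 0 → paper.

paper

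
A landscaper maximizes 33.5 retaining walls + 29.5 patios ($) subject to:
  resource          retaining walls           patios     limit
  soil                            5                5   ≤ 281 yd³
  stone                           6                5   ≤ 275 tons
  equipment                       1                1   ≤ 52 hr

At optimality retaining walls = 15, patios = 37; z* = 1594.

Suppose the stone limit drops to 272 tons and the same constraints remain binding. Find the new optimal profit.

Binding: stone and equipment. Non-binding: soil (21 unused).
By complementary slackness, y = 0 for the non-binding constraint.
Dual feasibility on the basic columns requires 6·y_stone + 1·y_equipment = 33.5, 5·y_stone + 1·y_equipment = 29.5.
→ y_stone = 4 and y_equipment = 9.5.
Δz = y_stone·Δb = 4 × (-3) = -12, so new z* = 1594 − 12 = 1582.

1582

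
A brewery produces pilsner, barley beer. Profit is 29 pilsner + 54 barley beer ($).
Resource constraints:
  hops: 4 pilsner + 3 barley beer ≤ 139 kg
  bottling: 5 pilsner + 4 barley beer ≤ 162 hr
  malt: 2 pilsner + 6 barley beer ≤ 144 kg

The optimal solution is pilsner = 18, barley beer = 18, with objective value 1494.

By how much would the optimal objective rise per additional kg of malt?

Binding: bottling and malt. Non-binding: hops (13 unused).
Slack constraints have shadow price 0 (complementary slackness).
From A_Bᵀ y = c: 5·y_bottling + 2·y_malt = 29; 4·y_bottling + 6·y_malt = 54.
Solving: y_bottling = 3, y_malt = 7.
Shadow price of malt = 7.

7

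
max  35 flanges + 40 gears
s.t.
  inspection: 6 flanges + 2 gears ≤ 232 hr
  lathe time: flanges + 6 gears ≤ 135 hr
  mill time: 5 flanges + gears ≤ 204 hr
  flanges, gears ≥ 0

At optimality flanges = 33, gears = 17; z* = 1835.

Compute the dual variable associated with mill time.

0

At the optimum: inspection uses 232 of 232 (binding); lathe time uses 135 of 135 (binding); mill time uses 182 of 204 (slack = 22).
By complementary slackness, y = 0 for the non-binding constraint.
The binding rows give the dual system: 6·y_inspection + 1·y_lathe time = 35 and 2·y_inspection + 6·y_lathe time = 40.
Solving: y_inspection = 5, y_lathe time = 5.
Shadow price of mill time = 0.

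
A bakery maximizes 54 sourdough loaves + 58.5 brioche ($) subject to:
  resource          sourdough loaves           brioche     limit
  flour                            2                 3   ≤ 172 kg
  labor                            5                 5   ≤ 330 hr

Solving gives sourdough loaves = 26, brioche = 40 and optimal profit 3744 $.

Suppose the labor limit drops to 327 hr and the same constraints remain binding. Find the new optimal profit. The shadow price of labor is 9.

3717

Δb = -3, so new z* = 3744 + (9)·(-3) = 3744 − 27 = 3717.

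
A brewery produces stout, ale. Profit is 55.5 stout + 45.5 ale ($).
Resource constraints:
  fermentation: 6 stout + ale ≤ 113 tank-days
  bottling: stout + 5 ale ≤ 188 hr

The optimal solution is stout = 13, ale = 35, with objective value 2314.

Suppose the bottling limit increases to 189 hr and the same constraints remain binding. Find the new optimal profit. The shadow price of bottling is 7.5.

2321.5

Δb = 1, so new z* = 2314 + (7.5)·(1) = 2314 + 7.5 = 2321.5.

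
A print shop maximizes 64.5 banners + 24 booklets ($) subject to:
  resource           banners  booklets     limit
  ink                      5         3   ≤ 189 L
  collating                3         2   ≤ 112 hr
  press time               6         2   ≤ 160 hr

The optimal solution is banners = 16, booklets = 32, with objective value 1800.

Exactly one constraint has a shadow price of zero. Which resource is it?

ink

ink: 176/189 (slack 13)
collating: 112/112 (binding)
press time: 160/160 (binding)
By complementary slackness, a constraint with positive slack has shadow price 0 → ink.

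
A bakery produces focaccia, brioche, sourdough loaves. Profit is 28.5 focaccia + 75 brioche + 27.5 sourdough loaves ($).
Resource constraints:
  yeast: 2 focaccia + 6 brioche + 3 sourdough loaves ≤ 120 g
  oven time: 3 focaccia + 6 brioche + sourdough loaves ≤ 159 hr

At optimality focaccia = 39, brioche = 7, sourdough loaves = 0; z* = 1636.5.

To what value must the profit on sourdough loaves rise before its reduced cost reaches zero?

30.5

Both yeast and oven time are binding at x*.
From A_Bᵀ y = c: 2·y_yeast + 3·y_oven time = 28.5; 6·y_yeast + 6·y_oven time = 75.
Solving: y_yeast = 9, y_oven time = 3.5.
sourdough loaves enters the basis when its profit ≥ yᵀa₃ = 9·3 + 3.5·1 = 30.5.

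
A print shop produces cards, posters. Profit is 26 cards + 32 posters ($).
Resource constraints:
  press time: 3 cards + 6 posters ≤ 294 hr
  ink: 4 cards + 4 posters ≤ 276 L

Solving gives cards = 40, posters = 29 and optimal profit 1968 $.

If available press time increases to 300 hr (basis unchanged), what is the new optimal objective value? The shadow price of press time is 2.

Δb = 6, so new z* = 1968 + (2)·(6) = 1968 + 12 = 1980.

1980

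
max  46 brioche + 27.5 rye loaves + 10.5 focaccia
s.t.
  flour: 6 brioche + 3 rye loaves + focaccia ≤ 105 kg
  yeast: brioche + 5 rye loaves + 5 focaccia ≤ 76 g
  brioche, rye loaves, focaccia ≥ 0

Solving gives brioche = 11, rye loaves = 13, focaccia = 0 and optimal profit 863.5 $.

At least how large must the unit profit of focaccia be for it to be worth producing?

Both flour and yeast are binding at x*.
The binding rows give the dual system: 6·y_flour + 1·y_yeast = 46 and 3·y_flour + 5·y_yeast = 27.5.
This yields shadow prices y_flour = 7.5, y_yeast = 1.
focaccia enters the basis when its profit ≥ yᵀa₃ = 7.5·1 + 1·5 = 12.5.

12.5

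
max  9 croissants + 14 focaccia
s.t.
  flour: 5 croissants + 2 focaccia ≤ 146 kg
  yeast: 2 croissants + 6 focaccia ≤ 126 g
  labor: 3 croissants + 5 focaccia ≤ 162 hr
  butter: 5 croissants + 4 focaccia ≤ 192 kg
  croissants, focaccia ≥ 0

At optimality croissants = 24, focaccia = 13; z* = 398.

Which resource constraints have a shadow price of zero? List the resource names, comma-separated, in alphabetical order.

flour: 146/146 (binding)
yeast: 126/126 (binding)
labor: 137/162 (slack 25)
butter: 172/192 (slack 20)
By complementary slackness, a constraint with positive slack has shadow price 0 → butter, labor.

butter, labor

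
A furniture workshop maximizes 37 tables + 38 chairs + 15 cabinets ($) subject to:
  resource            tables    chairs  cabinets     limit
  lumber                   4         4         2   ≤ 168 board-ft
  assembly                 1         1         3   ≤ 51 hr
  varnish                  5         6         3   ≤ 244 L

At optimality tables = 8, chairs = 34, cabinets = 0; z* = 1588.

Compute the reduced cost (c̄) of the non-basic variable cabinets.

-4

At the optimum: lumber uses 168 of 168 (binding); assembly uses 42 of 51 (slack = 9); varnish uses 244 of 244 (binding).
Slack constraints have shadow price 0 (complementary slackness).
From A_Bᵀ y = c: 4·y_lumber + 5·y_varnish = 37; 4·y_lumber + 6·y_varnish = 38.
→ y_lumber = 8 and y_varnish = 1.
Reduced cost of cabinets: c₃ − yᵀa₃ = 15 − (8·2 + 1·3) = 15 − 19 = -4.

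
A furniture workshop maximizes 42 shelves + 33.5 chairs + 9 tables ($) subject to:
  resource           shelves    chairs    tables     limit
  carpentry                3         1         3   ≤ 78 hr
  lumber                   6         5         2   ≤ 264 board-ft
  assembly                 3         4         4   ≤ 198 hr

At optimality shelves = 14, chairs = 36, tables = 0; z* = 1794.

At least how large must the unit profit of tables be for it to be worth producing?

At the optimum: carpentry uses 78 of 78 (binding); lumber uses 264 of 264 (binding); assembly uses 186 of 198 (slack = 12).
By complementary slackness, y = 0 for the non-binding constraint.
Dual feasibility on the basic columns requires 3·y_carpentry + 6·y_lumber = 42, 1·y_carpentry + 5·y_lumber = 33.5.
→ y_carpentry = 1 and y_lumber = 6.5.
tables enters the basis when its profit ≥ yᵀa₃ = 1·3 + 6.5·2 = 16.

16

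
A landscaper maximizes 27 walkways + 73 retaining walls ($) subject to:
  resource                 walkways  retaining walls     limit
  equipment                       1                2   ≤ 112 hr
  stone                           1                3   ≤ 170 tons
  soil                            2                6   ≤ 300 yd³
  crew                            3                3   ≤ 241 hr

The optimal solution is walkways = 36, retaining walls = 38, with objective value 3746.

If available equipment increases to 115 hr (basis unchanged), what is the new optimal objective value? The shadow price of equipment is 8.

3770

Δb = 3, so new z* = 3746 + (8)·(3) = 3746 + 24 = 3770.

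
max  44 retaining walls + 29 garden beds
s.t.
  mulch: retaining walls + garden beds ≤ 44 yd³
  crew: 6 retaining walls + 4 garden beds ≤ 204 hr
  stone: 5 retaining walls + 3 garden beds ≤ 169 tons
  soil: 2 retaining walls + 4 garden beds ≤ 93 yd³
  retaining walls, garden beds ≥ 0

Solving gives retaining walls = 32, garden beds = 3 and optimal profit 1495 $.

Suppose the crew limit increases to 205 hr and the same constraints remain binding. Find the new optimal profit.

1501.5

Check each constraint at x*: mulch 35/44 (slack 9); crew 204/204 (tight); stone 169/169 (tight); soil 76/93 (slack 17).
Slack constraints have shadow price 0 (complementary slackness).
The binding rows give the dual system: 6·y_crew + 5·y_stone = 44 and 4·y_crew + 3·y_stone = 29.
→ y_crew = 6.5 and y_stone = 1.
Δz = y_crew·Δb = 6.5 × (1) = 6.5, so new z* = 1495 + 6.5 = 1501.5.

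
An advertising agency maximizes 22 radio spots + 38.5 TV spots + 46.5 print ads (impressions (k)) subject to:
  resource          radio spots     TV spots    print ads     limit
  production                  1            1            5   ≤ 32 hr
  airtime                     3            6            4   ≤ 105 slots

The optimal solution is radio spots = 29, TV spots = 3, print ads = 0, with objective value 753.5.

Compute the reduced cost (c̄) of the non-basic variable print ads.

Check each constraint at x*: production 32/32 (tight); airtime 105/105 (tight).
The binding rows give the dual system: 1·y_production + 3·y_airtime = 22 and 1·y_production + 6·y_airtime = 38.5.
This yields shadow prices y_production = 5.5, y_airtime = 5.5.
Reduced cost of print ads: c₃ − yᵀa₃ = 46.5 − (5.5·5 + 5.5·4) = 46.5 − 49.5 = -3.

-3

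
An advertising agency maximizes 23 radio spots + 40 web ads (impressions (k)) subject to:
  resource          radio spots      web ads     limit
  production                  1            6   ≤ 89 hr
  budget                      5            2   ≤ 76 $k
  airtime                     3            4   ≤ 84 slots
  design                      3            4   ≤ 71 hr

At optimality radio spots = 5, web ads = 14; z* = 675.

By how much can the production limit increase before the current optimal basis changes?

Binding constraints: production, design. The basis is B = [[1,6],[3,4]] with det -14.
Per unit increase in production, x* moves by d = (-0.2857, 0.2143).
The basis stays optimal until radio spots reaches 0; allowable increase = 17.5 hr.

17.5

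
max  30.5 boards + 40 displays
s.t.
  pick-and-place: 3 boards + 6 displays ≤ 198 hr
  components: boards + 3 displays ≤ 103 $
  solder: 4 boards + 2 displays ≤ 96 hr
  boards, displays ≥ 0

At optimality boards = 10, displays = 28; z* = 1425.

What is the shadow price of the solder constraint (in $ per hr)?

Check each constraint at x*: pick-and-place 198/198 (tight); components 94/103 (slack 9); solder 96/96 (tight).
By complementary slackness, y = 0 for the non-binding constraint.
From A_Bᵀ y = c: 3·y_pick-and-place + 4·y_solder = 30.5; 6·y_pick-and-place + 2·y_solder = 40.
Solving: y_pick-and-place = 5.5, y_solder = 3.5.
Shadow price of solder = 3.5.

3.5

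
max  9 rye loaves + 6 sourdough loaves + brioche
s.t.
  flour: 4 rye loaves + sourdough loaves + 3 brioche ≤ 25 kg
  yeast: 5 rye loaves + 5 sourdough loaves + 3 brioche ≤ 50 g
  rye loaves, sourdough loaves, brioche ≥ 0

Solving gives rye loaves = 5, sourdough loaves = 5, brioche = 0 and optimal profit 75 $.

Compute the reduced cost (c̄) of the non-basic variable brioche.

Both flour and yeast are binding at x*.
The binding rows give the dual system: 4·y_flour + 5·y_yeast = 9 and 1·y_flour + 5·y_yeast = 6.
→ y_flour = 1 and y_yeast = 1.
Reduced cost of brioche: c₃ − yᵀa₃ = 1 − (1·3 + 1·3) = 1 − 6 = -5.

-5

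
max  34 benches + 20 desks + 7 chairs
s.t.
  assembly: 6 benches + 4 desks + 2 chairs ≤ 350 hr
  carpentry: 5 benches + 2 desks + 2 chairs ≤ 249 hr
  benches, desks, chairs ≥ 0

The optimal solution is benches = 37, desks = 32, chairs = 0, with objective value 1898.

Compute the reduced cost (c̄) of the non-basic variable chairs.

-5

At the optimum: assembly uses 350 of 350 (binding); carpentry uses 249 of 249 (binding).
Dual feasibility on the basic columns requires 6·y_assembly + 5·y_carpentry = 34, 4·y_assembly + 2·y_carpentry = 20.
Solving: y_assembly = 4, y_carpentry = 2.
Reduced cost of chairs: c₃ − yᵀa₃ = 7 − (4·2 + 2·2) = 7 − 12 = -5.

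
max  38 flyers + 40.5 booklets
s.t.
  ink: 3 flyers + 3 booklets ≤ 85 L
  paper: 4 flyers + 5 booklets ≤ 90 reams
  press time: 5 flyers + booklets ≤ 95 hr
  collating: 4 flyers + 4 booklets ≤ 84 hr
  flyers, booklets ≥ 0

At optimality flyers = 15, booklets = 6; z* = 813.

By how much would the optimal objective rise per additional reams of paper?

2.5

Check each constraint at x*: ink 63/85 (slack 22); paper 90/90 (tight); press time 81/95 (slack 14); collating 84/84 (tight).
By complementary slackness, y = 0 for the non-binding constraints.
The binding rows give the dual system: 4·y_paper + 4·y_collating = 38 and 5·y_paper + 4·y_collating = 40.5.
This yields shadow prices y_paper = 2.5, y_collating = 7.
Shadow price of paper = 2.5.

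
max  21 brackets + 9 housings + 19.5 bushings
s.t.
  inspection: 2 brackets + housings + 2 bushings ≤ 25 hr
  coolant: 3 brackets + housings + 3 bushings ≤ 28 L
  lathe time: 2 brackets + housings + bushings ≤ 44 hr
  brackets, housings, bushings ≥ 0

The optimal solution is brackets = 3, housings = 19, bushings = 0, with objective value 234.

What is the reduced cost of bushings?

-1.5

Binding: inspection and coolant. Non-binding: lathe time (19 unused).
By complementary slackness, y = 0 for the non-binding constraint.
Dual feasibility on the basic columns requires 2·y_inspection + 3·y_coolant = 21, 1·y_inspection + 1·y_coolant = 9.
→ y_inspection = 6 and y_coolant = 3.
Reduced cost of bushings: c₃ − yᵀa₃ = 19.5 − (6·2 + 3·3) = 19.5 − 21 = -1.5.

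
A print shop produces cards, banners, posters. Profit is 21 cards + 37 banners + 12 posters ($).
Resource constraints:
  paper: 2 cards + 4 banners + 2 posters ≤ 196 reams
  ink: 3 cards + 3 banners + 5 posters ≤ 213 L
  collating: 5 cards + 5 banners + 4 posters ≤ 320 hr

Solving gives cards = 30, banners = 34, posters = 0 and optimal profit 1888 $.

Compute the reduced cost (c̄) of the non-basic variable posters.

-8

Binding: paper and collating. Non-binding: ink (21 unused).
By complementary slackness, y = 0 for the non-binding constraint.
From A_Bᵀ y = c: 2·y_paper + 5·y_collating = 21; 4·y_paper + 5·y_collating = 37.
Solving: y_paper = 8, y_collating = 1.
Reduced cost of posters: c₃ − yᵀa₃ = 12 − (8·2 + 1·4) = 12 − 20 = -8.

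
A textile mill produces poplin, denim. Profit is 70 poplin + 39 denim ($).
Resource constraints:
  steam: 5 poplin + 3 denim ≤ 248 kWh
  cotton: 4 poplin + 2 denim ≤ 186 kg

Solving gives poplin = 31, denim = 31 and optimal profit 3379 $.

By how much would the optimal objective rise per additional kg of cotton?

7.5

Both steam and cotton are binding at x*.
From A_Bᵀ y = c: 5·y_steam + 4·y_cotton = 70; 3·y_steam + 2·y_cotton = 39.
Solving: y_steam = 8, y_cotton = 7.5.
Shadow price of cotton = 7.5.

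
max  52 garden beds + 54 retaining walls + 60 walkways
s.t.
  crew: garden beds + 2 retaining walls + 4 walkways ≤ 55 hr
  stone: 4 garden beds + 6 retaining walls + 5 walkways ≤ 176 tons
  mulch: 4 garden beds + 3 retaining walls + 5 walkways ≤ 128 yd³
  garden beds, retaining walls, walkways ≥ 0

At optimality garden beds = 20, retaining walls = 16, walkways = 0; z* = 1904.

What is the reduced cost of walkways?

-5

Check each constraint at x*: crew 52/55 (slack 3); stone 176/176 (tight); mulch 128/128 (tight).
Slack constraints have shadow price 0 (complementary slackness).
The binding rows give the dual system: 4·y_stone + 4·y_mulch = 52 and 6·y_stone + 3·y_mulch = 54.
Solving: y_stone = 5, y_mulch = 8.
Reduced cost of walkways: c₃ − yᵀa₃ = 60 − (5·5 + 8·5) = 60 − 65 = -5.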